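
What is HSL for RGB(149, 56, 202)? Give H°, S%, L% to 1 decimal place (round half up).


Normalize: R'=149/255≈0.5843, G'=56/255≈0.2196, B'=202/255≈0.7922
Max=202/255, Min=56/255, Δ=Max-Min=146/255
L = (Max+Min)/2 = (202+56)/510 = 258/510 = 0.50588… → L = 50.6%
L > 0.5 → S = Δ/(2-Max-Min) = 146/(510-202-56) = 146/252 = 0.57936… → S = 57.9%
(the 1/255 factors cancel in S and H, so raw channel differences can be used)
Max is B' → H = 60 × ((R-G)/Δ + 4) = 60 × ((149-56)/146 + 4)
  93/146 + 4 = 0.6369… + 4 = 4.6369…
  H = 60 × 4.6369… = 278.219…° → H = 278.2°
= HSL(278.2°, 57.9%, 50.6%)


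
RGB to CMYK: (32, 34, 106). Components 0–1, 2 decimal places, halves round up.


R'=32/255≈0.1255, G'=34/255≈0.1333, B'=106/255≈0.4157
K = 1 - max(R',G',B') = 1 - 106/255 = 149/255 = 0.58431… → 0.58
(1-R'-K)/(1-K) simplifies to (max-R)/max with max = 106:
C = (106-32)/106 = 74/106 = 0.69811… → 0.70
M = (106-34)/106 = 72/106 = 0.67924… → 0.68
Y = (106-106)/106 = 0/106 = 0 → 0.00
= CMYK(0.70, 0.68, 0.00, 0.58)


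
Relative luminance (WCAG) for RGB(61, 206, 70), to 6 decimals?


Linearize each channel (sRGB transfer function): c = v/255; c_lin = c/12.92 if c ≤ 0.04045, else ((c+0.055)/1.055)^2.4
  R: 61/255 ≈ 0.239216 > 0.04045 → ((0.239216+0.055)/1.055)^2.4 ≈ 0.046665
  G: 206/255 ≈ 0.807843 > 0.04045 → ((0.807843+0.055)/1.055)^2.4 ≈ 0.617207
  B: 70/255 ≈ 0.274510 > 0.04045 → ((0.274510+0.055)/1.055)^2.4 ≈ 0.061246
R_lin = 0.046665, G_lin = 0.617207, B_lin = 0.061246
L = 0.2126×R + 0.7152×G + 0.0722×B
L = 0.2126×0.046665 + 0.7152×0.617207 + 0.0722×0.061246
L ≈ 0.455769


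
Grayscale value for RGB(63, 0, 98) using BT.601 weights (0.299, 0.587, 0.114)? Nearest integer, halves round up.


Gray = 0.299×R + 0.587×G + 0.114×B
Gray = 0.299×63 + 0.587×0 + 0.114×98
Gray = 18.837 + 0.000 + 11.172
Gray = 30.009 → round half up → 30
Gray = 30


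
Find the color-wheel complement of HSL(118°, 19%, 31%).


Complement = opposite side of color wheel = hue + 180°
H' = (118 + 180) mod 360 = 298°
S and L unchanged.
= HSL(298°, 19%, 31%)


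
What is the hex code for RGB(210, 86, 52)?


R = 210 → D2 (hex)
G = 86 → 56 (hex)
B = 52 → 34 (hex)
Hex = #D25634


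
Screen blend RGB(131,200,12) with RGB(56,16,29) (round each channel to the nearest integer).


Screen: C = 255 - (255-A)×(255-B)/255, rounded to nearest integer
R: 255 - (255-131)×(255-56)/255 = 255 - 24676/255 ≈ 255 - 96.769 = 158.231 → 158
G: 255 - (255-200)×(255-16)/255 = 255 - 13145/255 ≈ 255 - 51.549 = 203.451 → 203
B: 255 - (255-12)×(255-29)/255 = 255 - 54918/255 ≈ 255 - 215.365 = 39.635 → 40
= RGB(158, 203, 40)


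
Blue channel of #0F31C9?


Color: #0F31C9
R = 0F = 15
G = 31 = 49
B = C9 = 201
Blue = 201


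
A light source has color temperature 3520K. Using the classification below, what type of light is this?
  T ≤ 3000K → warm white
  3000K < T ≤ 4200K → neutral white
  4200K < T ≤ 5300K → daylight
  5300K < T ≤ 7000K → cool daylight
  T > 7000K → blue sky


Temperature: 3520K
3000K < 3520K ≤ 4200K → neutral white
Classification: neutral white


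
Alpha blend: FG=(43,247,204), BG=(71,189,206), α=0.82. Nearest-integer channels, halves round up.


C = α×F + (1-α)×B, with 1-α = 0.18
R: 0.82×43 + 0.18×71 = 35.26 + 12.78 = 48.04 → 48
G: 0.82×247 + 0.18×189 = 202.54 + 34.02 = 236.56 → 237
B: 0.82×204 + 0.18×206 = 167.28 + 37.08 = 204.36 → 204
= RGB(48, 237, 204)


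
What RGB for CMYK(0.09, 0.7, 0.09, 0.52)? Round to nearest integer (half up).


R = 255 × (1-C) × (1-K) = 255 × 0.91 × 0.48 = 111.384 → 111
G = 255 × (1-M) × (1-K) = 255 × 0.30 × 0.48 = 36.72 → 37
B = 255 × (1-Y) × (1-K) = 255 × 0.91 × 0.48 = 111.384 → 111
= RGB(111, 37, 111)


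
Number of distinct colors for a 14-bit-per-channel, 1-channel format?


Total bits = 14 bits/channel × 1 channels = 14 bits
Distinct colors = 2^14
= 16,384 colors


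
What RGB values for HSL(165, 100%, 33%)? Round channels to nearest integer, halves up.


H=165°, S=1.00, L=0.33
C = (1-|2L-1|)×S = (1-|-0.34|)×1.00 = 0.66
H' = H/60 = 165/60 ≈ 2.7500; X = C×(1-|H' mod 2 - 1|) = 0.495
m = L - C/2 = 0.33 - 0.33 = 0
Sector ⌊H'⌋ = 2 → (R',G',B') = (0.0, 0.66, 0.495)
RGB = ((R'+m)×255, (G'+m)×255, (B'+m)×255) = (0.0, 168.3, 126.225)
Round half up → RGB(0, 168, 126)


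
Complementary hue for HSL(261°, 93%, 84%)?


Complement = opposite side of color wheel = hue + 180°
H' = (261 + 180) mod 360 = 81°
S and L unchanged.
= HSL(81°, 93%, 84%)


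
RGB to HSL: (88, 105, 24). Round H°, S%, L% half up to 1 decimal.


Normalize: R'=88/255≈0.3451, G'=105/255≈0.4118, B'=24/255≈0.0941
Max=105/255, Min=24/255, Δ=Max-Min=81/255
L = (Max+Min)/2 = (105+24)/510 = 129/510 = 0.25294… → L = 25.3%
L ≤ 0.5 → S = Δ/(Max+Min) = 81/(105+24) = 81/129 = 0.62790… → S = 62.8%
(the 1/255 factors cancel in S and H, so raw channel differences can be used)
Max is G' → H = 60 × ((B-R)/Δ + 2) = 60 × ((24-88)/81 + 2)
  -64/81 + 2 = -0.7901… + 2 = 1.2098…
  H = 60 × 1.2098… = 72.592…° → H = 72.6°
= HSL(72.6°, 62.8%, 25.3%)


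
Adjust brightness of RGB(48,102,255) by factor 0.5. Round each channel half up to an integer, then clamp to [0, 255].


Multiply each channel by 0.5, round half up, clamp to [0, 255]
R: 48×0.5 = 24
G: 102×0.5 = 51
B: 255×0.5 = 127.5 → round → 128
= RGB(24, 51, 128)


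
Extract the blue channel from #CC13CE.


Color: #CC13CE
R = CC = 204
G = 13 = 19
B = CE = 206
Blue = 206


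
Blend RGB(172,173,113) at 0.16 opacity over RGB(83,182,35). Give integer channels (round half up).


C = α×F + (1-α)×B, with 1-α = 0.84
R: 0.16×172 + 0.84×83 = 27.52 + 69.72 = 97.24 → 97
G: 0.16×173 + 0.84×182 = 27.68 + 152.88 = 180.56 → 181
B: 0.16×113 + 0.84×35 = 18.08 + 29.40 = 47.48 → 47
= RGB(97, 181, 47)


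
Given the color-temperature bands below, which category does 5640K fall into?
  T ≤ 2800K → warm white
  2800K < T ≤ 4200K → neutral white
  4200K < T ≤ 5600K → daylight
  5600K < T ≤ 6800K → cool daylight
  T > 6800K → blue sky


Temperature: 5640K
5600K < 5640K ≤ 6800K → cool daylight
Classification: cool daylight


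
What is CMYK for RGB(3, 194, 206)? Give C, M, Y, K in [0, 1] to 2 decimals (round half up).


R'=3/255≈0.0118, G'=194/255≈0.7608, B'=206/255≈0.8078
K = 1 - max(R',G',B') = 1 - 206/255 = 49/255 = 0.19215… → 0.19
(1-R'-K)/(1-K) simplifies to (max-R)/max with max = 206:
C = (206-3)/206 = 203/206 = 0.98543… → 0.99
M = (206-194)/206 = 12/206 = 0.05825… → 0.06
Y = (206-206)/206 = 0/206 = 0 → 0.00
= CMYK(0.99, 0.06, 0.00, 0.19)


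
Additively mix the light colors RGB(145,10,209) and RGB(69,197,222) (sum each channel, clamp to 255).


Additive: each channel = min(255, C₁+C₂)
R: 145+69 = 214 → 214
G: 10+197 = 207 → 207
B: 209+222 = 431 → 255
= RGB(214, 207, 255)


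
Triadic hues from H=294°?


Triadic: equally spaced at 120° intervals
H1 = 294°
H2 = (294 + 120) mod 360 = 54°
H3 = (294 + 240) mod 360 = 174°
Triadic = 294°, 54°, 174°


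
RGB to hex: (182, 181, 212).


R = 182 → B6 (hex)
G = 181 → B5 (hex)
B = 212 → D4 (hex)
Hex = #B6B5D4


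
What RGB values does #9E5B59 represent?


9E → 158 (R)
5B → 91 (G)
59 → 89 (B)
= RGB(158, 91, 89)


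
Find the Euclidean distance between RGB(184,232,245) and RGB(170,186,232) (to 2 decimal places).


d = √[(R₁-R₂)² + (G₁-G₂)² + (B₁-B₂)²]
d = √[(184-170)² + (232-186)² + (245-232)²]
d = √[196 + 2116 + 169]
d = √2481
d ≈ 49.81


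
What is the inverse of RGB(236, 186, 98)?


Invert: (255-R, 255-G, 255-B)
R: 255-236 = 19
G: 255-186 = 69
B: 255-98 = 157
= RGB(19, 69, 157)


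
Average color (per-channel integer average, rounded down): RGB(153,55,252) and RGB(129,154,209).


Midpoint: each channel = ⌊(C₁+C₂)/2⌋
R: ⌊(153+129)/2⌋ = 141
G: ⌊(55+154)/2⌋ = 104
B: ⌊(252+209)/2⌋ = 230
= RGB(141, 104, 230)


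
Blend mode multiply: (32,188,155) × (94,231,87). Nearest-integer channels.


Multiply: C = A×B/255, rounded to nearest integer
R: 32×94/255 = 3008/255 ≈ 11.796 → 12
G: 188×231/255 = 43428/255 ≈ 170.306 → 170
B: 155×87/255 = 13485/255 ≈ 52.882 → 53
= RGB(12, 170, 53)


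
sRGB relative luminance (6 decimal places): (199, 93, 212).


Linearize each channel (sRGB transfer function): c = v/255; c_lin = c/12.92 if c ≤ 0.04045, else ((c+0.055)/1.055)^2.4
  R: 199/255 ≈ 0.780392 > 0.04045 → ((0.780392+0.055)/1.055)^2.4 ≈ 0.571125
  G: 93/255 ≈ 0.364706 > 0.04045 → ((0.364706+0.055)/1.055)^2.4 ≈ 0.109462
  B: 212/255 ≈ 0.831373 > 0.04045 → ((0.831373+0.055)/1.055)^2.4 ≈ 0.658375
R_lin = 0.571125, G_lin = 0.109462, B_lin = 0.658375
L = 0.2126×R + 0.7152×G + 0.0722×B
L = 0.2126×0.571125 + 0.7152×0.109462 + 0.0722×0.658375
L ≈ 0.247243


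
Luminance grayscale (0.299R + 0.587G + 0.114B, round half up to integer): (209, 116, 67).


Gray = 0.299×R + 0.587×G + 0.114×B
Gray = 0.299×209 + 0.587×116 + 0.114×67
Gray = 62.491 + 68.092 + 7.638
Gray = 138.221 → round half up → 138
Gray = 138


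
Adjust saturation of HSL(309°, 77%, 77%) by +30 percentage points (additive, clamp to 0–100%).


Original S = 77%
Adjustment = +30 percentage points
New S = 77 + (30) = 107
Clamp to [0, 100] → 100
= HSL(309°, 100%, 77%)


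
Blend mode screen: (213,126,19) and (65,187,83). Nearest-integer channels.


Screen: C = 255 - (255-A)×(255-B)/255, rounded to nearest integer
R: 255 - (255-213)×(255-65)/255 = 255 - 7980/255 ≈ 255 - 31.294 = 223.706 → 224
G: 255 - (255-126)×(255-187)/255 = 255 - 8772/255 ≈ 255 - 34.400 = 220.600 → 221
B: 255 - (255-19)×(255-83)/255 = 255 - 40592/255 ≈ 255 - 159.184 = 95.816 → 96
= RGB(224, 221, 96)


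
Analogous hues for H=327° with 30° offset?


Base hue: 327°
Left analog: (327 - 30) mod 360 = 297°
Right analog: (327 + 30) mod 360 = 357°
Analogous hues = 297° and 357°


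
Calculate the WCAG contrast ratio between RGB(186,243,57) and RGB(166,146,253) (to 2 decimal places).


Linearize each sRGB channel c=v/255: c/12.92 if c ≤ 0.04045 else ((c+0.055)/1.055)^2.4
L = 0.2126×R_lin + 0.7152×G_lin + 0.0722×B_lin
Color 1 (186,243,57):
  R=186: 186/255≈0.7294 > 0.04045 → ((0.7294+0.055)/1.055)^2.4 ≈ 0.49102
  G=243: 243/255≈0.9529 > 0.04045 → ((0.9529+0.055)/1.055)^2.4 ≈ 0.89627
  B=57: 57/255≈0.2235 > 0.04045 → ((0.2235+0.055)/1.055)^2.4 ≈ 0.04092
  L1 = 0.2126×0.49102 + 0.7152×0.89627 + 0.0722×0.04092 ≈ 0.74836
Color 2 (166,146,253):
  R=166: 166/255≈0.6510 > 0.04045 → ((0.6510+0.055)/1.055)^2.4 ≈ 0.38133
  G=146: 146/255≈0.5725 > 0.04045 → ((0.5725+0.055)/1.055)^2.4 ≈ 0.28744
  B=253: 253/255≈0.9922 > 0.04045 → ((0.9922+0.055)/1.055)^2.4 ≈ 0.98225
  L2 = 0.2126×0.38133 + 0.7152×0.28744 + 0.0722×0.98225 ≈ 0.35757
Lighter = 0.74836, Darker = 0.35757
Ratio = (L_lighter + 0.05) / (L_darker + 0.05)
Ratio = (0.74836 + 0.05) / (0.35757 + 0.05) = 0.79836 / 0.40757 ≈ 1.9588
Ratio ≈ 1.96:1


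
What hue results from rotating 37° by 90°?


New hue = (H + rotation) mod 360
New hue = (37 + 90) mod 360
= 127 mod 360
= 127°


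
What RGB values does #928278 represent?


92 → 146 (R)
82 → 130 (G)
78 → 120 (B)
= RGB(146, 130, 120)


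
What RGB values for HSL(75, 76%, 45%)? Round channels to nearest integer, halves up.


H=75°, S=0.76, L=0.45
C = (1-|2L-1|)×S = (1-|-0.10|)×0.76 = 0.684
H' = H/60 = 75/60 ≈ 1.2500; X = C×(1-|H' mod 2 - 1|) = 0.513
m = L - C/2 = 0.45 - 0.342 = 0.108
Sector ⌊H'⌋ = 1 → (R',G',B') = (0.513, 0.684, 0.0)
RGB = ((R'+m)×255, (G'+m)×255, (B'+m)×255) = (158.355, 201.96, 27.54)
Round half up → RGB(158, 202, 28)


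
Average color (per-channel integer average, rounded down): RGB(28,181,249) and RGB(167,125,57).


Midpoint: each channel = ⌊(C₁+C₂)/2⌋
R: ⌊(28+167)/2⌋ = 97
G: ⌊(181+125)/2⌋ = 153
B: ⌊(249+57)/2⌋ = 153
= RGB(97, 153, 153)


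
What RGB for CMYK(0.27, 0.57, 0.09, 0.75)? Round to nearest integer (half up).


R = 255 × (1-C) × (1-K) = 255 × 0.73 × 0.25 = 46.5375 → 47
G = 255 × (1-M) × (1-K) = 255 × 0.43 × 0.25 = 27.4125 → 27
B = 255 × (1-Y) × (1-K) = 255 × 0.91 × 0.25 = 58.0125 → 58
= RGB(47, 27, 58)


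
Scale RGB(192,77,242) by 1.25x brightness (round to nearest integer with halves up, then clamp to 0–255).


Multiply each channel by 1.25, round half up, clamp to [0, 255]
R: 192×1.25 = 240
G: 77×1.25 = 96.25 → round → 96
B: 242×1.25 = 302.5 → round → 303 → clamp → 255
= RGB(240, 96, 255)


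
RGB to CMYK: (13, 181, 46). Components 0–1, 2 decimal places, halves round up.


R'=13/255≈0.0510, G'=181/255≈0.7098, B'=46/255≈0.1804
K = 1 - max(R',G',B') = 1 - 181/255 = 74/255 = 0.29019… → 0.29
(1-R'-K)/(1-K) simplifies to (max-R)/max with max = 181:
C = (181-13)/181 = 168/181 = 0.92817… → 0.93
M = (181-181)/181 = 0/181 = 0 → 0.00
Y = (181-46)/181 = 135/181 = 0.74585… → 0.75
= CMYK(0.93, 0.00, 0.75, 0.29)


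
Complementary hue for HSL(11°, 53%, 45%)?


Complement = opposite side of color wheel = hue + 180°
H' = (11 + 180) mod 360 = 191°
S and L unchanged.
= HSL(191°, 53%, 45%)


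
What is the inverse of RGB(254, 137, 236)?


Invert: (255-R, 255-G, 255-B)
R: 255-254 = 1
G: 255-137 = 118
B: 255-236 = 19
= RGB(1, 118, 19)


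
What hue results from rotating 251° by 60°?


New hue = (H + rotation) mod 360
New hue = (251 + 60) mod 360
= 311 mod 360
= 311°


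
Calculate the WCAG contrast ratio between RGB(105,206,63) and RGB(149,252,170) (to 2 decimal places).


Linearize each sRGB channel c=v/255: c/12.92 if c ≤ 0.04045 else ((c+0.055)/1.055)^2.4
L = 0.2126×R_lin + 0.7152×G_lin + 0.0722×B_lin
Color 1 (105,206,63):
  R=105: 105/255≈0.4118 > 0.04045 → ((0.4118+0.055)/1.055)^2.4 ≈ 0.14126
  G=206: 206/255≈0.8078 > 0.04045 → ((0.8078+0.055)/1.055)^2.4 ≈ 0.61721
  B=63: 63/255≈0.2471 > 0.04045 → ((0.2471+0.055)/1.055)^2.4 ≈ 0.04971
  L1 = 0.2126×0.14126 + 0.7152×0.61721 + 0.0722×0.04971 ≈ 0.47505
Color 2 (149,252,170):
  R=149: 149/255≈0.5843 > 0.04045 → ((0.5843+0.055)/1.055)^2.4 ≈ 0.30054
  G=252: 252/255≈0.9882 > 0.04045 → ((0.9882+0.055)/1.055)^2.4 ≈ 0.97345
  B=170: 170/255≈0.6667 > 0.04045 → ((0.6667+0.055)/1.055)^2.4 ≈ 0.40198
  L2 = 0.2126×0.30054 + 0.7152×0.97345 + 0.0722×0.40198 ≈ 0.78913
Lighter = 0.78913, Darker = 0.47505
Ratio = (L_lighter + 0.05) / (L_darker + 0.05)
Ratio = (0.78913 + 0.05) / (0.47505 + 0.05) = 0.83913 / 0.52505 ≈ 1.5982
Ratio ≈ 1.60:1


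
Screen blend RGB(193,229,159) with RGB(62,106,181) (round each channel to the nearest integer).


Screen: C = 255 - (255-A)×(255-B)/255, rounded to nearest integer
R: 255 - (255-193)×(255-62)/255 = 255 - 11966/255 ≈ 255 - 46.925 = 208.075 → 208
G: 255 - (255-229)×(255-106)/255 = 255 - 3874/255 ≈ 255 - 15.192 = 239.808 → 240
B: 255 - (255-159)×(255-181)/255 = 255 - 7104/255 ≈ 255 - 27.859 = 227.141 → 227
= RGB(208, 240, 227)


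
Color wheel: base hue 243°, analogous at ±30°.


Base hue: 243°
Left analog: (243 - 30) mod 360 = 213°
Right analog: (243 + 30) mod 360 = 273°
Analogous hues = 213° and 273°


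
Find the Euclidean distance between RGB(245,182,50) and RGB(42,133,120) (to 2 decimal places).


d = √[(R₁-R₂)² + (G₁-G₂)² + (B₁-B₂)²]
d = √[(245-42)² + (182-133)² + (50-120)²]
d = √[41209 + 2401 + 4900]
d = √48510
d ≈ 220.25


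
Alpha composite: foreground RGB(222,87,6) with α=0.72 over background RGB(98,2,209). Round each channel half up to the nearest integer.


C = α×F + (1-α)×B, with 1-α = 0.28
R: 0.72×222 + 0.28×98 = 159.84 + 27.44 = 187.28 → 187
G: 0.72×87 + 0.28×2 = 62.64 + 0.56 = 63.20 → 63
B: 0.72×6 + 0.28×209 = 4.32 + 58.52 = 62.84 → 63
= RGB(187, 63, 63)


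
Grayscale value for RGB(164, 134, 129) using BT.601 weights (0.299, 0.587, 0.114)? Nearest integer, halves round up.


Gray = 0.299×R + 0.587×G + 0.114×B
Gray = 0.299×164 + 0.587×134 + 0.114×129
Gray = 49.036 + 78.658 + 14.706
Gray = 142.400 → round half up → 142
Gray = 142


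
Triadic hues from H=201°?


Triadic: equally spaced at 120° intervals
H1 = 201°
H2 = (201 + 120) mod 360 = 321°
H3 = (201 + 240) mod 360 = 81°
Triadic = 201°, 321°, 81°


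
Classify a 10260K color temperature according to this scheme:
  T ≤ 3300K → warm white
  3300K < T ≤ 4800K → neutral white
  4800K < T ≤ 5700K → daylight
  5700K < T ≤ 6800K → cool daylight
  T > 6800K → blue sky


Temperature: 10260K
10260K > 6800K → blue sky
Classification: blue sky


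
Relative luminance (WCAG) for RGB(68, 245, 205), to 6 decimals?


Linearize each channel (sRGB transfer function): c = v/255; c_lin = c/12.92 if c ≤ 0.04045, else ((c+0.055)/1.055)^2.4
  R: 68/255 ≈ 0.266667 > 0.04045 → ((0.266667+0.055)/1.055)^2.4 ≈ 0.057805
  G: 245/255 ≈ 0.960784 > 0.04045 → ((0.960784+0.055)/1.055)^2.4 ≈ 0.913099
  B: 205/255 ≈ 0.803922 > 0.04045 → ((0.803922+0.055)/1.055)^2.4 ≈ 0.610496
R_lin = 0.057805, G_lin = 0.913099, B_lin = 0.610496
L = 0.2126×R + 0.7152×G + 0.0722×B
L = 0.2126×0.057805 + 0.7152×0.913099 + 0.0722×0.610496
L ≈ 0.709415


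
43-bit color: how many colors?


Colors = 2^bits = 2^43
= 8,796,093,022,208 colors


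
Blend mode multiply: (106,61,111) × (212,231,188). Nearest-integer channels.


Multiply: C = A×B/255, rounded to nearest integer
R: 106×212/255 = 22472/255 ≈ 88.125 → 88
G: 61×231/255 = 14091/255 ≈ 55.259 → 55
B: 111×188/255 = 20868/255 ≈ 81.835 → 82
= RGB(88, 55, 82)


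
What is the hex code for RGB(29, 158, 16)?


R = 29 → 1D (hex)
G = 158 → 9E (hex)
B = 16 → 10 (hex)
Hex = #1D9E10


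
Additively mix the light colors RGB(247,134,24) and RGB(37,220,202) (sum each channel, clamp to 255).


Additive: each channel = min(255, C₁+C₂)
R: 247+37 = 284 → 255
G: 134+220 = 354 → 255
B: 24+202 = 226 → 226
= RGB(255, 255, 226)


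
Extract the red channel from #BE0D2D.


Color: #BE0D2D
R = BE = 190
G = 0D = 13
B = 2D = 45
Red = 190


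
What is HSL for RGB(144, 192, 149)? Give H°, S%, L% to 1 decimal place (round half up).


Normalize: R'=144/255≈0.5647, G'=192/255≈0.7529, B'=149/255≈0.5843
Max=192/255, Min=144/255, Δ=Max-Min=48/255
L = (Max+Min)/2 = (192+144)/510 = 336/510 = 0.65882… → L = 65.9%
L > 0.5 → S = Δ/(2-Max-Min) = 48/(510-192-144) = 48/174 = 0.27586… → S = 27.6%
(the 1/255 factors cancel in S and H, so raw channel differences can be used)
Max is G' → H = 60 × ((B-R)/Δ + 2) = 60 × ((149-144)/48 + 2)
  5/48 + 2 = 0.1041… + 2 = 2.1041…
  H = 60 × 2.1041… = 126.25° → H = 126.3°
= HSL(126.3°, 27.6%, 65.9%)


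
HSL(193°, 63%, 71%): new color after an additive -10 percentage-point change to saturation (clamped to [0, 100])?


Original S = 63%
Adjustment = -10 percentage points
New S = 63 + (-10) = 53
Clamp to [0, 100] → 53
= HSL(193°, 53%, 71%)


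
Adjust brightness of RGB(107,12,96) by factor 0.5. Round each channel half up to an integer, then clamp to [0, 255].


Multiply each channel by 0.5, round half up, clamp to [0, 255]
R: 107×0.5 = 53.5 → round → 54
G: 12×0.5 = 6
B: 96×0.5 = 48
= RGB(54, 6, 48)


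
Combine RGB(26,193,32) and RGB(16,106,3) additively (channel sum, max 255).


Additive: each channel = min(255, C₁+C₂)
R: 26+16 = 42 → 42
G: 193+106 = 299 → 255
B: 32+3 = 35 → 35
= RGB(42, 255, 35)


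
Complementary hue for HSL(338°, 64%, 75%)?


Complement = opposite side of color wheel = hue + 180°
H' = (338 + 180) mod 360 = 158°
S and L unchanged.
= HSL(158°, 64%, 75%)


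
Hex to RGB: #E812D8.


E8 → 232 (R)
12 → 18 (G)
D8 → 216 (B)
= RGB(232, 18, 216)


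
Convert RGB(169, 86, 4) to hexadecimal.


R = 169 → A9 (hex)
G = 86 → 56 (hex)
B = 4 → 04 (hex)
Hex = #A95604


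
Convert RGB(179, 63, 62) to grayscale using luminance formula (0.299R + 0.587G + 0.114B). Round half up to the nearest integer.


Gray = 0.299×R + 0.587×G + 0.114×B
Gray = 0.299×179 + 0.587×63 + 0.114×62
Gray = 53.521 + 36.981 + 7.068
Gray = 97.570 → round half up → 98
Gray = 98


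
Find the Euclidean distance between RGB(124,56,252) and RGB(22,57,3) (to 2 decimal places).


d = √[(R₁-R₂)² + (G₁-G₂)² + (B₁-B₂)²]
d = √[(124-22)² + (56-57)² + (252-3)²]
d = √[10404 + 1 + 62001]
d = √72406
d ≈ 269.08


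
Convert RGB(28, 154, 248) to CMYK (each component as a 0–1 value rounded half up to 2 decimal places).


R'=28/255≈0.1098, G'=154/255≈0.6039, B'=248/255≈0.9725
K = 1 - max(R',G',B') = 1 - 248/255 = 7/255 = 0.02745… → 0.03
(1-R'-K)/(1-K) simplifies to (max-R)/max with max = 248:
C = (248-28)/248 = 220/248 = 0.88709… → 0.89
M = (248-154)/248 = 94/248 = 0.37903… → 0.38
Y = (248-248)/248 = 0/248 = 0 → 0.00
= CMYK(0.89, 0.38, 0.00, 0.03)


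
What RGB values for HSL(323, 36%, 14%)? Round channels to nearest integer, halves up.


H=323°, S=0.36, L=0.14
C = (1-|2L-1|)×S = (1-|-0.72|)×0.36 = 0.1008
H' = H/60 = 323/60 ≈ 5.3833; X = C×(1-|H' mod 2 - 1|) = 0.06216
m = L - C/2 = 0.14 - 0.0504 = 0.0896
Sector ⌊H'⌋ = 5 → (R',G',B') = (0.1008, 0.0, 0.06216)
RGB = ((R'+m)×255, (G'+m)×255, (B'+m)×255) = (48.552, 22.848, 38.6988)
Round half up → RGB(49, 23, 39)


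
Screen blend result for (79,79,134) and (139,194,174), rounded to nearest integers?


Screen: C = 255 - (255-A)×(255-B)/255, rounded to nearest integer
R: 255 - (255-79)×(255-139)/255 = 255 - 20416/255 ≈ 255 - 80.063 = 174.937 → 175
G: 255 - (255-79)×(255-194)/255 = 255 - 10736/255 ≈ 255 - 42.102 = 212.898 → 213
B: 255 - (255-134)×(255-174)/255 = 255 - 9801/255 ≈ 255 - 38.435 = 216.565 → 217
= RGB(175, 213, 217)


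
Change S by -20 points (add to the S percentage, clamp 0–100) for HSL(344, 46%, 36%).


Original S = 46%
Adjustment = -20 percentage points
New S = 46 + (-20) = 26
Clamp to [0, 100] → 26
= HSL(344°, 26%, 36%)


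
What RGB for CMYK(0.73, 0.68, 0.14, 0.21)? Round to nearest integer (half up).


R = 255 × (1-C) × (1-K) = 255 × 0.27 × 0.79 = 54.3915 → 54
G = 255 × (1-M) × (1-K) = 255 × 0.32 × 0.79 = 64.464 → 64
B = 255 × (1-Y) × (1-K) = 255 × 0.86 × 0.79 = 173.247 → 173
= RGB(54, 64, 173)


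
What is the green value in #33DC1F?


Color: #33DC1F
R = 33 = 51
G = DC = 220
B = 1F = 31
Green = 220


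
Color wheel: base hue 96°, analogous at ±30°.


Base hue: 96°
Left analog: (96 - 30) mod 360 = 66°
Right analog: (96 + 30) mod 360 = 126°
Analogous hues = 66° and 126°


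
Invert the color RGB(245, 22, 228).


Invert: (255-R, 255-G, 255-B)
R: 255-245 = 10
G: 255-22 = 233
B: 255-228 = 27
= RGB(10, 233, 27)


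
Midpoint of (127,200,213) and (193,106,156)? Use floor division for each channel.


Midpoint: each channel = ⌊(C₁+C₂)/2⌋
R: ⌊(127+193)/2⌋ = 160
G: ⌊(200+106)/2⌋ = 153
B: ⌊(213+156)/2⌋ = 184
= RGB(160, 153, 184)


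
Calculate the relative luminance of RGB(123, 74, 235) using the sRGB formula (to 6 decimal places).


Linearize each channel (sRGB transfer function): c = v/255; c_lin = c/12.92 if c ≤ 0.04045, else ((c+0.055)/1.055)^2.4
  R: 123/255 ≈ 0.482353 > 0.04045 → ((0.482353+0.055)/1.055)^2.4 ≈ 0.198069
  G: 74/255 ≈ 0.290196 > 0.04045 → ((0.290196+0.055)/1.055)^2.4 ≈ 0.068478
  B: 235/255 ≈ 0.921569 > 0.04045 → ((0.921569+0.055)/1.055)^2.4 ≈ 0.830770
R_lin = 0.198069, G_lin = 0.068478, B_lin = 0.830770
L = 0.2126×R + 0.7152×G + 0.0722×B
L = 0.2126×0.198069 + 0.7152×0.068478 + 0.0722×0.830770
L ≈ 0.151067


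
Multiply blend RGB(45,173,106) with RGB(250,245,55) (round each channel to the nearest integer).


Multiply: C = A×B/255, rounded to nearest integer
R: 45×250/255 = 11250/255 ≈ 44.118 → 44
G: 173×245/255 = 42385/255 ≈ 166.216 → 166
B: 106×55/255 = 5830/255 ≈ 22.863 → 23
= RGB(44, 166, 23)


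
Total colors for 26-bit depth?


Colors = 2^bits = 2^26
= 67,108,864 colors


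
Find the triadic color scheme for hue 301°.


Triadic: equally spaced at 120° intervals
H1 = 301°
H2 = (301 + 120) mod 360 = 61°
H3 = (301 + 240) mod 360 = 181°
Triadic = 301°, 61°, 181°


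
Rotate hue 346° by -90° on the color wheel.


New hue = (H + rotation) mod 360
New hue = (346 -90) mod 360
= 256 mod 360
= 256°


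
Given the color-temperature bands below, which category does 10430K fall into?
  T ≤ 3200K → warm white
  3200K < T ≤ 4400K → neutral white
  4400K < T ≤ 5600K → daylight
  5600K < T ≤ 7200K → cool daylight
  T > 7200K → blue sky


Temperature: 10430K
10430K > 7200K → blue sky
Classification: blue sky


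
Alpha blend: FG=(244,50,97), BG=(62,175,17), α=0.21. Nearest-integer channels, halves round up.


C = α×F + (1-α)×B, with 1-α = 0.79
R: 0.21×244 + 0.79×62 = 51.24 + 48.98 = 100.22 → 100
G: 0.21×50 + 0.79×175 = 10.50 + 138.25 = 148.75 → 149
B: 0.21×97 + 0.79×17 = 20.37 + 13.43 = 33.80 → 34
= RGB(100, 149, 34)


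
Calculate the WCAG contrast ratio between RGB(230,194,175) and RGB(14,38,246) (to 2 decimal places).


Linearize each sRGB channel c=v/255: c/12.92 if c ≤ 0.04045 else ((c+0.055)/1.055)^2.4
L = 0.2126×R_lin + 0.7152×G_lin + 0.0722×B_lin
Color 1 (230,194,175):
  R=230: 230/255≈0.9020 > 0.04045 → ((0.9020+0.055)/1.055)^2.4 ≈ 0.79130
  G=194: 194/255≈0.7608 > 0.04045 → ((0.7608+0.055)/1.055)^2.4 ≈ 0.53948
  B=175: 175/255≈0.6863 > 0.04045 → ((0.6863+0.055)/1.055)^2.4 ≈ 0.42869
  L1 = 0.2126×0.79130 + 0.7152×0.53948 + 0.0722×0.42869 ≈ 0.58502
Color 2 (14,38,246):
  R=14: 14/255≈0.0549 > 0.04045 → ((0.0549+0.055)/1.055)^2.4 ≈ 0.00439
  G=38: 38/255≈0.1490 > 0.04045 → ((0.1490+0.055)/1.055)^2.4 ≈ 0.01938
  B=246: 246/255≈0.9647 > 0.04045 → ((0.9647+0.055)/1.055)^2.4 ≈ 0.92158
  L2 = 0.2126×0.00439 + 0.7152×0.01938 + 0.0722×0.92158 ≈ 0.08133
Lighter = 0.58502, Darker = 0.08133
Ratio = (L_lighter + 0.05) / (L_darker + 0.05)
Ratio = (0.58502 + 0.05) / (0.08133 + 0.05) = 0.63502 / 0.13133 ≈ 4.8351
Ratio ≈ 4.84:1


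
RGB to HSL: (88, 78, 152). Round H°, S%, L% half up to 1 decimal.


Normalize: R'=88/255≈0.3451, G'=78/255≈0.3059, B'=152/255≈0.5961
Max=152/255, Min=78/255, Δ=Max-Min=74/255
L = (Max+Min)/2 = (152+78)/510 = 230/510 = 0.45098… → L = 45.1%
L ≤ 0.5 → S = Δ/(Max+Min) = 74/(152+78) = 74/230 = 0.32173… → S = 32.2%
(the 1/255 factors cancel in S and H, so raw channel differences can be used)
Max is B' → H = 60 × ((R-G)/Δ + 4) = 60 × ((88-78)/74 + 4)
  10/74 + 4 = 0.1351… + 4 = 4.1351…
  H = 60 × 4.1351… = 248.108…° → H = 248.1°
= HSL(248.1°, 32.2%, 45.1%)


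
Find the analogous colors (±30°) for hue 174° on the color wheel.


Base hue: 174°
Left analog: (174 - 30) mod 360 = 144°
Right analog: (174 + 30) mod 360 = 204°
Analogous hues = 144° and 204°


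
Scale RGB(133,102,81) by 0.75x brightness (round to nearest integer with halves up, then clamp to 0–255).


Multiply each channel by 0.75, round half up, clamp to [0, 255]
R: 133×0.75 = 99.75 → round → 100
G: 102×0.75 = 76.5 → round → 77
B: 81×0.75 = 60.75 → round → 61
= RGB(100, 77, 61)


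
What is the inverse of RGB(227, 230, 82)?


Invert: (255-R, 255-G, 255-B)
R: 255-227 = 28
G: 255-230 = 25
B: 255-82 = 173
= RGB(28, 25, 173)


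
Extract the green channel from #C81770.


Color: #C81770
R = C8 = 200
G = 17 = 23
B = 70 = 112
Green = 23


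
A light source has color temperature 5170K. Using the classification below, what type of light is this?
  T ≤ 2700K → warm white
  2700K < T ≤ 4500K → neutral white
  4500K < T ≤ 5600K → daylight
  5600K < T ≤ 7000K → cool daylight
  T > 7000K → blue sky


Temperature: 5170K
4500K < 5170K ≤ 5600K → daylight
Classification: daylight


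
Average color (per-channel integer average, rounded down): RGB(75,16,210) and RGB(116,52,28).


Midpoint: each channel = ⌊(C₁+C₂)/2⌋
R: ⌊(75+116)/2⌋ = 95
G: ⌊(16+52)/2⌋ = 34
B: ⌊(210+28)/2⌋ = 119
= RGB(95, 34, 119)


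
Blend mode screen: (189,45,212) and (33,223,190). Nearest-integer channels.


Screen: C = 255 - (255-A)×(255-B)/255, rounded to nearest integer
R: 255 - (255-189)×(255-33)/255 = 255 - 14652/255 ≈ 255 - 57.459 = 197.541 → 198
G: 255 - (255-45)×(255-223)/255 = 255 - 6720/255 ≈ 255 - 26.353 = 228.647 → 229
B: 255 - (255-212)×(255-190)/255 = 255 - 2795/255 ≈ 255 - 10.961 = 244.039 → 244
= RGB(198, 229, 244)


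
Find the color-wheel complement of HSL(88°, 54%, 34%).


Complement = opposite side of color wheel = hue + 180°
H' = (88 + 180) mod 360 = 268°
S and L unchanged.
= HSL(268°, 54%, 34%)


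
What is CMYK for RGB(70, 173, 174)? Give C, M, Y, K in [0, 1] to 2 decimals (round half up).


R'=70/255≈0.2745, G'=173/255≈0.6784, B'=174/255≈0.6824
K = 1 - max(R',G',B') = 1 - 174/255 = 81/255 = 0.31764… → 0.32
(1-R'-K)/(1-K) simplifies to (max-R)/max with max = 174:
C = (174-70)/174 = 104/174 = 0.59770… → 0.60
M = (174-173)/174 = 1/174 = 0.00574… → 0.01
Y = (174-174)/174 = 0/174 = 0 → 0.00
= CMYK(0.60, 0.01, 0.00, 0.32)


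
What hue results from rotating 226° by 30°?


New hue = (H + rotation) mod 360
New hue = (226 + 30) mod 360
= 256 mod 360
= 256°


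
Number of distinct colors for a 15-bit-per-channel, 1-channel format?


Total bits = 15 bits/channel × 1 channels = 15 bits
Distinct colors = 2^15
= 32,768 colors


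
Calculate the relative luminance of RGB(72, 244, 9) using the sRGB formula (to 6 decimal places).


Linearize each channel (sRGB transfer function): c = v/255; c_lin = c/12.92 if c ≤ 0.04045, else ((c+0.055)/1.055)^2.4
  R: 72/255 ≈ 0.282353 > 0.04045 → ((0.282353+0.055)/1.055)^2.4 ≈ 0.064803
  G: 244/255 ≈ 0.956863 > 0.04045 → ((0.956863+0.055)/1.055)^2.4 ≈ 0.904661
  B: 9/255 ≈ 0.035294 ≤ 0.04045 → 0.035294/12.92 ≈ 0.002732
R_lin = 0.064803, G_lin = 0.904661, B_lin = 0.002732
L = 0.2126×R + 0.7152×G + 0.0722×B
L = 0.2126×0.064803 + 0.7152×0.904661 + 0.0722×0.002732
L ≈ 0.660988


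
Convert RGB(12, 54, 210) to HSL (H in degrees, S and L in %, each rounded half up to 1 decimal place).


Normalize: R'=12/255≈0.0471, G'=54/255≈0.2118, B'=210/255≈0.8235
Max=210/255, Min=12/255, Δ=Max-Min=198/255
L = (Max+Min)/2 = (210+12)/510 = 222/510 = 0.43529… → L = 43.5%
L ≤ 0.5 → S = Δ/(Max+Min) = 198/(210+12) = 198/222 = 0.89189… → S = 89.2%
(the 1/255 factors cancel in S and H, so raw channel differences can be used)
Max is B' → H = 60 × ((R-G)/Δ + 4) = 60 × ((12-54)/198 + 4)
  -42/198 + 4 = -0.2121… + 4 = 3.7878…
  H = 60 × 3.7878… = 227.272…° → H = 227.3°
= HSL(227.3°, 89.2%, 43.5%)


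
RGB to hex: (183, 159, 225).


R = 183 → B7 (hex)
G = 159 → 9F (hex)
B = 225 → E1 (hex)
Hex = #B79FE1


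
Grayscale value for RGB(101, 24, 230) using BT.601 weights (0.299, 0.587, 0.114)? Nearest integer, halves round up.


Gray = 0.299×R + 0.587×G + 0.114×B
Gray = 0.299×101 + 0.587×24 + 0.114×230
Gray = 30.199 + 14.088 + 26.220
Gray = 70.507 → round half up → 71
Gray = 71


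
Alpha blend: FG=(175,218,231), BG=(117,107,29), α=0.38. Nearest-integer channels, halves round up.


C = α×F + (1-α)×B, with 1-α = 0.62
R: 0.38×175 + 0.62×117 = 66.50 + 72.54 = 139.04 → 139
G: 0.38×218 + 0.62×107 = 82.84 + 66.34 = 149.18 → 149
B: 0.38×231 + 0.62×29 = 87.78 + 17.98 = 105.76 → 106
= RGB(139, 149, 106)


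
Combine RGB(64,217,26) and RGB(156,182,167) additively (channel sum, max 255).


Additive: each channel = min(255, C₁+C₂)
R: 64+156 = 220 → 220
G: 217+182 = 399 → 255
B: 26+167 = 193 → 193
= RGB(220, 255, 193)


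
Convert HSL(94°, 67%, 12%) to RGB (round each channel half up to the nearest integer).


H=94°, S=0.67, L=0.12
C = (1-|2L-1|)×S = (1-|-0.76|)×0.67 = 0.1608
H' = H/60 = 94/60 ≈ 1.5667; X = C×(1-|H' mod 2 - 1|) = 0.06968
m = L - C/2 = 0.12 - 0.0804 = 0.0396
Sector ⌊H'⌋ = 1 → (R',G',B') = (0.06968, 0.1608, 0.0)
RGB = ((R'+m)×255, (G'+m)×255, (B'+m)×255) = (27.8664, 51.102, 10.098)
Round half up → RGB(28, 51, 10)


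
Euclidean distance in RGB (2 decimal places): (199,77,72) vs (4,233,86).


d = √[(R₁-R₂)² + (G₁-G₂)² + (B₁-B₂)²]
d = √[(199-4)² + (77-233)² + (72-86)²]
d = √[38025 + 24336 + 196]
d = √62557
d ≈ 250.11


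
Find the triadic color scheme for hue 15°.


Triadic: equally spaced at 120° intervals
H1 = 15°
H2 = (15 + 120) mod 360 = 135°
H3 = (15 + 240) mod 360 = 255°
Triadic = 15°, 135°, 255°


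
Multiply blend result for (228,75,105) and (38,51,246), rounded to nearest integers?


Multiply: C = A×B/255, rounded to nearest integer
R: 228×38/255 = 8664/255 ≈ 33.976 → 34
G: 75×51/255 = 3825/255 ≈ 15.000 → 15
B: 105×246/255 = 25830/255 ≈ 101.294 → 101
= RGB(34, 15, 101)


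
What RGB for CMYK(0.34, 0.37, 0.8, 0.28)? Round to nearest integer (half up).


R = 255 × (1-C) × (1-K) = 255 × 0.66 × 0.72 = 121.176 → 121
G = 255 × (1-M) × (1-K) = 255 × 0.63 × 0.72 = 115.668 → 116
B = 255 × (1-Y) × (1-K) = 255 × 0.20 × 0.72 = 36.72 → 37
= RGB(121, 116, 37)


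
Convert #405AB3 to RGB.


40 → 64 (R)
5A → 90 (G)
B3 → 179 (B)
= RGB(64, 90, 179)


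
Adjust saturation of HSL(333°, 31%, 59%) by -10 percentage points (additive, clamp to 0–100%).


Original S = 31%
Adjustment = -10 percentage points
New S = 31 + (-10) = 21
Clamp to [0, 100] → 21
= HSL(333°, 21%, 59%)


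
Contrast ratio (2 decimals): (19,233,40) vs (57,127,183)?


Linearize each sRGB channel c=v/255: c/12.92 if c ≤ 0.04045 else ((c+0.055)/1.055)^2.4
L = 0.2126×R_lin + 0.7152×G_lin + 0.0722×B_lin
Color 1 (19,233,40):
  R=19: 19/255≈0.0745 > 0.04045 → ((0.0745+0.055)/1.055)^2.4 ≈ 0.00651
  G=233: 233/255≈0.9137 > 0.04045 → ((0.9137+0.055)/1.055)^2.4 ≈ 0.81485
  B=40: 40/255≈0.1569 > 0.04045 → ((0.1569+0.055)/1.055)^2.4 ≈ 0.02122
  L1 = 0.2126×0.00651 + 0.7152×0.81485 + 0.0722×0.02122 ≈ 0.58569
Color 2 (57,127,183):
  R=57: 57/255≈0.2235 > 0.04045 → ((0.2235+0.055)/1.055)^2.4 ≈ 0.04092
  G=127: 127/255≈0.4980 > 0.04045 → ((0.4980+0.055)/1.055)^2.4 ≈ 0.21223
  B=183: 183/255≈0.7176 > 0.04045 → ((0.7176+0.055)/1.055)^2.4 ≈ 0.47353
  L2 = 0.2126×0.04092 + 0.7152×0.21223 + 0.0722×0.47353 ≈ 0.19467
Lighter = 0.58569, Darker = 0.19467
Ratio = (L_lighter + 0.05) / (L_darker + 0.05)
Ratio = (0.58569 + 0.05) / (0.19467 + 0.05) = 0.63569 / 0.24467 ≈ 2.5981
Ratio ≈ 2.60:1


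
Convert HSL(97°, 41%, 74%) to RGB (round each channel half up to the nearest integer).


H=97°, S=0.41, L=0.74
C = (1-|2L-1|)×S = (1-|0.48|)×0.41 = 0.2132
H' = H/60 = 97/60 ≈ 1.6167; X = C×(1-|H' mod 2 - 1|) ≈ 0.0817
m = L - C/2 = 0.74 - 0.1066 = 0.6334
Sector ⌊H'⌋ = 1 → (R',G',B') = (≈0.0817, 0.2132, 0.0)
RGB = ((R'+m)×255, (G'+m)×255, (B'+m)×255) = (182.3573, 215.883, 161.517)
Round half up → RGB(182, 216, 162)


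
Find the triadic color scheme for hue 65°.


Triadic: equally spaced at 120° intervals
H1 = 65°
H2 = (65 + 120) mod 360 = 185°
H3 = (65 + 240) mod 360 = 305°
Triadic = 65°, 185°, 305°


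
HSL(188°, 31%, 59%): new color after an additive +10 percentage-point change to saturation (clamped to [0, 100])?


Original S = 31%
Adjustment = +10 percentage points
New S = 31 + (10) = 41
Clamp to [0, 100] → 41
= HSL(188°, 41%, 59%)


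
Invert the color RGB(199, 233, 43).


Invert: (255-R, 255-G, 255-B)
R: 255-199 = 56
G: 255-233 = 22
B: 255-43 = 212
= RGB(56, 22, 212)


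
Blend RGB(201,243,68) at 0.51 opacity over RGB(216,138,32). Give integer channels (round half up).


C = α×F + (1-α)×B, with 1-α = 0.49
R: 0.51×201 + 0.49×216 = 102.51 + 105.84 = 208.35 → 208
G: 0.51×243 + 0.49×138 = 123.93 + 67.62 = 191.55 → 192
B: 0.51×68 + 0.49×32 = 34.68 + 15.68 = 50.36 → 50
= RGB(208, 192, 50)


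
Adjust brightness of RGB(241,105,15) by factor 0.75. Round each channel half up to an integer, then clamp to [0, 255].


Multiply each channel by 0.75, round half up, clamp to [0, 255]
R: 241×0.75 = 180.75 → round → 181
G: 105×0.75 = 78.75 → round → 79
B: 15×0.75 = 11.25 → round → 11
= RGB(181, 79, 11)


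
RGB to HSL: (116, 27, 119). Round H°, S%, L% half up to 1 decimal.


Normalize: R'=116/255≈0.4549, G'=27/255≈0.1059, B'=119/255≈0.4667
Max=119/255, Min=27/255, Δ=Max-Min=92/255
L = (Max+Min)/2 = (119+27)/510 = 146/510 = 0.28627… → L = 28.6%
L ≤ 0.5 → S = Δ/(Max+Min) = 92/(119+27) = 92/146 = 0.63013… → S = 63.0%
(the 1/255 factors cancel in S and H, so raw channel differences can be used)
Max is B' → H = 60 × ((R-G)/Δ + 4) = 60 × ((116-27)/92 + 4)
  89/92 + 4 = 0.9673… + 4 = 4.9673…
  H = 60 × 4.9673… = 298.043…° → H = 298.0°
= HSL(298.0°, 63.0%, 28.6%)


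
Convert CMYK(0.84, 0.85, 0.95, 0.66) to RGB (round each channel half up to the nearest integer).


R = 255 × (1-C) × (1-K) = 255 × 0.16 × 0.34 = 13.872 → 14
G = 255 × (1-M) × (1-K) = 255 × 0.15 × 0.34 = 13.005 → 13
B = 255 × (1-Y) × (1-K) = 255 × 0.05 × 0.34 = 4.335 → 4
= RGB(14, 13, 4)


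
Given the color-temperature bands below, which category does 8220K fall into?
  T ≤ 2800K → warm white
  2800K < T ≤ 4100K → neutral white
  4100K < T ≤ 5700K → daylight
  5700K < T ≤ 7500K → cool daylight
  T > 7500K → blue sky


Temperature: 8220K
8220K > 7500K → blue sky
Classification: blue sky


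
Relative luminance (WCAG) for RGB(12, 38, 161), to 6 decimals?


Linearize each channel (sRGB transfer function): c = v/255; c_lin = c/12.92 if c ≤ 0.04045, else ((c+0.055)/1.055)^2.4
  R: 12/255 ≈ 0.047059 > 0.04045 → ((0.047059+0.055)/1.055)^2.4 ≈ 0.003677
  G: 38/255 ≈ 0.149020 > 0.04045 → ((0.149020+0.055)/1.055)^2.4 ≈ 0.019382
  B: 161/255 ≈ 0.631373 > 0.04045 → ((0.631373+0.055)/1.055)^2.4 ≈ 0.356400
R_lin = 0.003677, G_lin = 0.019382, B_lin = 0.356400
L = 0.2126×R + 0.7152×G + 0.0722×B
L = 0.2126×0.003677 + 0.7152×0.019382 + 0.0722×0.356400
L ≈ 0.040376


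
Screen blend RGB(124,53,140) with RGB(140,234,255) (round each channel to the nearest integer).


Screen: C = 255 - (255-A)×(255-B)/255, rounded to nearest integer
R: 255 - (255-124)×(255-140)/255 = 255 - 15065/255 ≈ 255 - 59.078 = 195.922 → 196
G: 255 - (255-53)×(255-234)/255 = 255 - 4242/255 ≈ 255 - 16.635 = 238.365 → 238
B: 255 - (255-140)×(255-255)/255 = 255 - 0/255 ≈ 255 - 0.000 = 255.000 → 255
= RGB(196, 238, 255)


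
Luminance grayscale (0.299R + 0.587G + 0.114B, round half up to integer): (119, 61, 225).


Gray = 0.299×R + 0.587×G + 0.114×B
Gray = 0.299×119 + 0.587×61 + 0.114×225
Gray = 35.581 + 35.807 + 25.650
Gray = 97.038 → round half up → 97
Gray = 97


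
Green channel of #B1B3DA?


Color: #B1B3DA
R = B1 = 177
G = B3 = 179
B = DA = 218
Green = 179


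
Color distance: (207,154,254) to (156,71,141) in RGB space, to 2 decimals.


d = √[(R₁-R₂)² + (G₁-G₂)² + (B₁-B₂)²]
d = √[(207-156)² + (154-71)² + (254-141)²]
d = √[2601 + 6889 + 12769]
d = √22259
d ≈ 149.19


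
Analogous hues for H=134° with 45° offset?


Base hue: 134°
Left analog: (134 - 45) mod 360 = 89°
Right analog: (134 + 45) mod 360 = 179°
Analogous hues = 89° and 179°


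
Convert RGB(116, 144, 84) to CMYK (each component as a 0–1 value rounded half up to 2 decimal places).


R'=116/255≈0.4549, G'=144/255≈0.5647, B'=84/255≈0.3294
K = 1 - max(R',G',B') = 1 - 144/255 = 111/255 = 0.43529… → 0.44
(1-R'-K)/(1-K) simplifies to (max-R)/max with max = 144:
C = (144-116)/144 = 28/144 = 0.19444… → 0.19
M = (144-144)/144 = 0/144 = 0 → 0.00
Y = (144-84)/144 = 60/144 = 0.41666… → 0.42
= CMYK(0.19, 0.00, 0.42, 0.44)
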